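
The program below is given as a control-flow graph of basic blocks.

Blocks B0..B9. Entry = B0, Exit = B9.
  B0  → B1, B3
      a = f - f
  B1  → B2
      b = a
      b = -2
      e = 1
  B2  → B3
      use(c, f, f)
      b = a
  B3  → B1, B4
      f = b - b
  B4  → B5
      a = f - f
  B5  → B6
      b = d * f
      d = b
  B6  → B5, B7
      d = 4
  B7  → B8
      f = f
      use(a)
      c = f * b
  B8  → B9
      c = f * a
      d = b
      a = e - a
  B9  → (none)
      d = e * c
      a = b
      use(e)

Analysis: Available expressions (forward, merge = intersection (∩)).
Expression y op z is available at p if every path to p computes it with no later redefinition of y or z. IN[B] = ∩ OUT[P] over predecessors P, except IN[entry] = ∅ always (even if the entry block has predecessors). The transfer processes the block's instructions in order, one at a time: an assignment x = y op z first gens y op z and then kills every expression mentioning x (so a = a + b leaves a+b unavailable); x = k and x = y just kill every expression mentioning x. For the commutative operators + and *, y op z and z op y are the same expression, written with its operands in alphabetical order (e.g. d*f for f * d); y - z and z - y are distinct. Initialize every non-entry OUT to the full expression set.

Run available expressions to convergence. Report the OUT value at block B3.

Converged values:
  B0:  IN={}  OUT={f-f}
  B1:  IN={}  OUT={}
  B2:  IN={}  OUT={}
  B3:  IN={}  OUT={b-b}
  B4:  IN={b-b}  OUT={b-b, f-f}
  B5:  IN={f-f}  OUT={f-f}
  B6:  IN={f-f}  OUT={f-f}
  B7:  IN={f-f}  OUT={b*f}
  B8:  IN={b*f}  OUT={b*f}
  B9:  IN={b*f}  OUT={b*f, c*e}

Merge at B3: IN[B3] = OUT[B0] ∩ OUT[B2] = {}
Applying B3's transfer function to that IN value gives OUT[B3] (row B3 above).

Answer: {b-b}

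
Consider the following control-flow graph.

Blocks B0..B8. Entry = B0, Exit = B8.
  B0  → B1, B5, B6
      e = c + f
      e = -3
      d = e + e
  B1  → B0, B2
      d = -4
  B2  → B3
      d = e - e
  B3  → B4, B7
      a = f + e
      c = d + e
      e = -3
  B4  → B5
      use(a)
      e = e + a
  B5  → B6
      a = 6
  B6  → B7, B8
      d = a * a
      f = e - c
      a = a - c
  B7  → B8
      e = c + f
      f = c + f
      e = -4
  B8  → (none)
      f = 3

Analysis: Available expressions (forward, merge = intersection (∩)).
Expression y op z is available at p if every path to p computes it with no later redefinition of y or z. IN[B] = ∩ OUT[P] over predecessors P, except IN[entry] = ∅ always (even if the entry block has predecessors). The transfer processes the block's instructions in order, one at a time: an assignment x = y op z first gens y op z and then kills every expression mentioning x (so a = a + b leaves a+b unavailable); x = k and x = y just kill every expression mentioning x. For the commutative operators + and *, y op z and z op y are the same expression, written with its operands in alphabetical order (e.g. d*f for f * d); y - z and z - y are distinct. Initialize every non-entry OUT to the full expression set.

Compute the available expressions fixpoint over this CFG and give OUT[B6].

Fixpoint table:
  B0:  IN={}  OUT={c+f, e+e}
  B1:  IN={c+f, e+e}  OUT={c+f, e+e}
  B2:  IN={c+f, e+e}  OUT={c+f, e+e, e-e}
  B3:  IN={c+f, e+e, e-e}  OUT={}
  B4:  IN={}  OUT={}
  B5:  IN={}  OUT={}
  B6:  IN={}  OUT={e-c}
  B7:  IN={}  OUT={}
  B8:  IN={}  OUT={}

Merge at B6: IN[B6] = OUT[B0] ∩ OUT[B5] = {}
Applying B6's transfer function to that IN value gives OUT[B6] (row B6 above).

Answer: {e-c}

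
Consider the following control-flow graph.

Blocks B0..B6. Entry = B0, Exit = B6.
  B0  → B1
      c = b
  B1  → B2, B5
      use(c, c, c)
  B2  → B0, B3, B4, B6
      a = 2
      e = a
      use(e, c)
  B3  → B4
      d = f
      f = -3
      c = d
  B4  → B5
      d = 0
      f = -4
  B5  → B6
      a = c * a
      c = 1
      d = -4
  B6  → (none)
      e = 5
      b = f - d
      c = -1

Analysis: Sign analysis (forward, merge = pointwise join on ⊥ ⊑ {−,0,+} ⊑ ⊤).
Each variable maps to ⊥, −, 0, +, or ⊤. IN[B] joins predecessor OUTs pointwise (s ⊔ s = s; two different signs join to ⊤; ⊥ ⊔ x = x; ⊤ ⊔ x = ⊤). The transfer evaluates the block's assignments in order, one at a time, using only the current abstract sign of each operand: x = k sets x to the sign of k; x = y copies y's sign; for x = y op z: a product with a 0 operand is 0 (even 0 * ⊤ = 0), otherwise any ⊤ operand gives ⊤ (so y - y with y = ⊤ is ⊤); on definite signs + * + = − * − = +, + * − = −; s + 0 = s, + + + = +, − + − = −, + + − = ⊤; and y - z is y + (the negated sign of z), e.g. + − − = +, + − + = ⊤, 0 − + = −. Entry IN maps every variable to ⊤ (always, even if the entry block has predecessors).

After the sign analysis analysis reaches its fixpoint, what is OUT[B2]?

Answer: {a: +, b: ⊤, c: ⊤, d: ⊤, e: +, f: ⊤}

Derivation:
Converged values:
  B0:   IN=(all ⊤)   OUT=(all ⊤)
  B1:   IN=(all ⊤)   OUT=(all ⊤)
  B2:   IN=(all ⊤)   OUT={a:+, e:+; rest ⊤}
  B3:   IN={a:+, e:+; rest ⊤}   OUT={a:+, e:+, f:-; rest ⊤}
  B4:   IN={a:+, e:+; rest ⊤}   OUT={a:+, d:0, e:+, f:-; rest ⊤}
  B5:   IN=(all ⊤)   OUT={c:+, d:-; rest ⊤}
  B6:   IN=(all ⊤)   OUT={c:-, e:+; rest ⊤}

Merge at B2: IN[B2] = OUT[B1] = {a: ⊤, b: ⊤, c: ⊤, d: ⊤, e: ⊤, f: ⊤}
Applying B2's transfer function to that IN value gives OUT[B2] (row B2 above).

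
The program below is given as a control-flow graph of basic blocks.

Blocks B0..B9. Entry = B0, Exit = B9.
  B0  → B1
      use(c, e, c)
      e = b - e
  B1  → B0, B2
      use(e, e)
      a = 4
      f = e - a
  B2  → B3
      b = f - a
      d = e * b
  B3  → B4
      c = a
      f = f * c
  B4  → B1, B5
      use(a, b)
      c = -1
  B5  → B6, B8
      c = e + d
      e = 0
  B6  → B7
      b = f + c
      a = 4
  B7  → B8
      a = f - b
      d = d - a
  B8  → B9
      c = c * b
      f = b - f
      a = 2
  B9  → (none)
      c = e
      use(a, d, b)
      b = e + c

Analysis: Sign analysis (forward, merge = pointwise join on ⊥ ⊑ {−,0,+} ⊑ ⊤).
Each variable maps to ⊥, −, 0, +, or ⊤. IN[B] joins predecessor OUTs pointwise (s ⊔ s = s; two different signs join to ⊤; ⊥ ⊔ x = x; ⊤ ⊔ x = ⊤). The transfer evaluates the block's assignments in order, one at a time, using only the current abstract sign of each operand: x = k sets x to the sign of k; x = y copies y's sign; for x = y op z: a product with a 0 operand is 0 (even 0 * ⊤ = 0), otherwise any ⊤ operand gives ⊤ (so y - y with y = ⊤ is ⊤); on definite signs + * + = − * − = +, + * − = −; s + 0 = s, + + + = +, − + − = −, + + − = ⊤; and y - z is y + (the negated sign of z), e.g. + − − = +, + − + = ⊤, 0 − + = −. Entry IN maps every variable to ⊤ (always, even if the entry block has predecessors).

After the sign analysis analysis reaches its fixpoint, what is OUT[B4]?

Answer: {a: +, b: ⊤, c: -, d: ⊤, e: ⊤, f: ⊤}

Working:
Converged values:
  B0:  IN=(all ⊤)  OUT=(all ⊤)
  B1:  IN=(all ⊤)  OUT={a:+; rest ⊤}
  B2:  IN={a:+; rest ⊤}  OUT={a:+; rest ⊤}
  B3:  IN={a:+; rest ⊤}  OUT={a:+, c:+; rest ⊤}
  B4:  IN={a:+, c:+; rest ⊤}  OUT={a:+, c:-; rest ⊤}
  B5:  IN={a:+, c:-; rest ⊤}  OUT={a:+, e:0; rest ⊤}
  B6:  IN={a:+, e:0; rest ⊤}  OUT={a:+, e:0; rest ⊤}
  B7:  IN={a:+, e:0; rest ⊤}  OUT={e:0; rest ⊤}
  B8:  IN={e:0; rest ⊤}  OUT={a:+, e:0; rest ⊤}
  B9:  IN={a:+, e:0; rest ⊤}  OUT={a:+, b:0, c:0, e:0; rest ⊤}

Merge at B4: IN[B4] = OUT[B3] = {a: +, b: ⊤, c: +, d: ⊤, e: ⊤, f: ⊤}
Applying B4's transfer function to that IN value gives OUT[B4] (row B4 above).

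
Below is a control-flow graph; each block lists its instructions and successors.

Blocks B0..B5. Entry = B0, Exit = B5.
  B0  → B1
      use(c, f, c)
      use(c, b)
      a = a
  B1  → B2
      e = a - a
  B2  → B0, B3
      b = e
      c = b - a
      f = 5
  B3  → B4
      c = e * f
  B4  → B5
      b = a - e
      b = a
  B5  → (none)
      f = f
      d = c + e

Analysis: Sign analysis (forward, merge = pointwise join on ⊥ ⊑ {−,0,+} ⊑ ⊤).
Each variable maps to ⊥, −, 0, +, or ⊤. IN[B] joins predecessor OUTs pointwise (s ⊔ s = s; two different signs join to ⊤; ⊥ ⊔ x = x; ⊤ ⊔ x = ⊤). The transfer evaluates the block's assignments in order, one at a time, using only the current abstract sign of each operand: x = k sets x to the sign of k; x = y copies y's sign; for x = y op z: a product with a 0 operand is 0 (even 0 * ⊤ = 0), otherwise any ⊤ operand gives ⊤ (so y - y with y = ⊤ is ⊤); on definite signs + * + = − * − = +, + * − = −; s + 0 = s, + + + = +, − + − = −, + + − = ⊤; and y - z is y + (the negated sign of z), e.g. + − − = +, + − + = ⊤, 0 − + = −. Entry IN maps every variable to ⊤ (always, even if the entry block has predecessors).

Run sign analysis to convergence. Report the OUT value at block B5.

Converged values:
  B0: | IN=(all ⊤) | OUT=(all ⊤)
  B1: | IN=(all ⊤) | OUT=(all ⊤)
  B2: | IN=(all ⊤) | OUT={f:+; rest ⊤}
  B3: | IN={f:+; rest ⊤} | OUT={f:+; rest ⊤}
  B4: | IN={f:+; rest ⊤} | OUT={f:+; rest ⊤}
  B5: | IN={f:+; rest ⊤} | OUT={f:+; rest ⊤}

Merge at B5: IN[B5] = OUT[B4] = {a: ⊤, b: ⊤, c: ⊤, d: ⊤, e: ⊤, f: +}
Applying B5's transfer function to that IN value gives OUT[B5] (row B5 above).

Answer: {a: ⊤, b: ⊤, c: ⊤, d: ⊤, e: ⊤, f: +}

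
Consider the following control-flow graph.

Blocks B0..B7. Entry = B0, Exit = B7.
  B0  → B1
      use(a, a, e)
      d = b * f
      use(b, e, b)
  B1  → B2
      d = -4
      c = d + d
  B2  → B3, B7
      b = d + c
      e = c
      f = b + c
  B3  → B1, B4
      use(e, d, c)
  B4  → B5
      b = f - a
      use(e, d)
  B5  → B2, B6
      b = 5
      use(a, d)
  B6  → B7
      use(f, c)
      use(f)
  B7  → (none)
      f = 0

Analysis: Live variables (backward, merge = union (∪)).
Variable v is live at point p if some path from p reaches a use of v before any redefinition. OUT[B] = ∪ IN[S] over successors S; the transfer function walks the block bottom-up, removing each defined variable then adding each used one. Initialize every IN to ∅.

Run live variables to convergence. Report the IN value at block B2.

Answer: {a, c, d}

Trace:
Fixpoint table:
  B0:   IN={a, b, e, f}   OUT={a}
  B1:   IN={a}   OUT={a, c, d}
  B2:   IN={a, c, d}   OUT={a, c, d, e, f}
  B3:   IN={a, c, d, e, f}   OUT={a, c, d, e, f}
  B4:   IN={a, c, d, e, f}   OUT={a, c, d, f}
  B5:   IN={a, c, d, f}   OUT={a, c, d, f}
  B6:   IN={c, f}   OUT={}
  B7:   IN={}   OUT={}

Merge at B2: OUT[B2] = IN[B3] ⊔ IN[B7] = {a, c, d, e, f}
Applying B2's transfer function to that OUT value gives IN[B2] (row B2 above).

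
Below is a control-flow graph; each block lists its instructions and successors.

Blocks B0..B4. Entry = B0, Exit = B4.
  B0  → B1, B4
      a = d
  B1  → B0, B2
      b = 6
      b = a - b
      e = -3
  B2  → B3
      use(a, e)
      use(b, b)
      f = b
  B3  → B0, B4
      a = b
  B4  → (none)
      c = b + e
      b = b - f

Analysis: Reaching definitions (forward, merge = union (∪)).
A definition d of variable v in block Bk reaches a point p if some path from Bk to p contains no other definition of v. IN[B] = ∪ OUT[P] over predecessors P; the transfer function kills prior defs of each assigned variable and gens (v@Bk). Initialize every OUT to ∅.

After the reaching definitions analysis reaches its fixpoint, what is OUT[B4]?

Converged values:
  B0:   IN={a@B0, a@B3, b@B1, e@B1, f@B2}   OUT={a@B0, b@B1, e@B1, f@B2}
  B1:   IN={a@B0, b@B1, e@B1, f@B2}   OUT={a@B0, b@B1, e@B1, f@B2}
  B2:   IN={a@B0, b@B1, e@B1, f@B2}   OUT={a@B0, b@B1, e@B1, f@B2}
  B3:   IN={a@B0, b@B1, e@B1, f@B2}   OUT={a@B3, b@B1, e@B1, f@B2}
  B4:   IN={a@B0, a@B3, b@B1, e@B1, f@B2}   OUT={a@B0, a@B3, b@B4, c@B4, e@B1, f@B2}

Merge at B4: IN[B4] = OUT[B0] ⊔ OUT[B3] = {a@B0, a@B3, b@B1, e@B1, f@B2}
Applying B4's transfer function to that IN value gives OUT[B4] (row B4 above).

Answer: {a@B0, a@B3, b@B4, c@B4, e@B1, f@B2}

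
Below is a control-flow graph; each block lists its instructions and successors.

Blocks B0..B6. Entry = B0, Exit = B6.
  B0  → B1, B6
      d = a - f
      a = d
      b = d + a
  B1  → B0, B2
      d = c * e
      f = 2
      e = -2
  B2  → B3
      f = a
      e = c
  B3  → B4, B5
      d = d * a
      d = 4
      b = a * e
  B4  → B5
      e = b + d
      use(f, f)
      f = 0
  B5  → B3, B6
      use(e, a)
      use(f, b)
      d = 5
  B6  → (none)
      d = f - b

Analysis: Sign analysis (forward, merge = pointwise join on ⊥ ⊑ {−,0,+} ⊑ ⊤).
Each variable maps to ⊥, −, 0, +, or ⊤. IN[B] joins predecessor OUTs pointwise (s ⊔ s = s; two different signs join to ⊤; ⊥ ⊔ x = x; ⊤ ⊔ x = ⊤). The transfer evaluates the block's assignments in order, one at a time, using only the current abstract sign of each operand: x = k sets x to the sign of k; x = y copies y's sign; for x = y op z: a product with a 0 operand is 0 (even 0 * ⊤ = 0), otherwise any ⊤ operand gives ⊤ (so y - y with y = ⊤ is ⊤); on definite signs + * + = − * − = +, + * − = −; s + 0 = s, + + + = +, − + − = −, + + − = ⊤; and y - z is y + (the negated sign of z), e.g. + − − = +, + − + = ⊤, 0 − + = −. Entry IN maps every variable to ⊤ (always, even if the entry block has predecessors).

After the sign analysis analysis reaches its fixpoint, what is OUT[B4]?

Answer: {a: ⊤, b: ⊤, c: ⊤, d: +, e: ⊤, f: 0}

Trace:
Per-block solution:
  B0: | IN=(all ⊤) | OUT=(all ⊤)
  B1: | IN=(all ⊤) | OUT={e:-, f:+; rest ⊤}
  B2: | IN={e:-, f:+; rest ⊤} | OUT=(all ⊤)
  B3: | IN=(all ⊤) | OUT={d:+; rest ⊤}
  B4: | IN={d:+; rest ⊤} | OUT={d:+, f:0; rest ⊤}
  B5: | IN={d:+; rest ⊤} | OUT={d:+; rest ⊤}
  B6: | IN=(all ⊤) | OUT=(all ⊤)

Merge at B4: IN[B4] = OUT[B3] = {a: ⊤, b: ⊤, c: ⊤, d: +, e: ⊤, f: ⊤}
Applying B4's transfer function to that IN value gives OUT[B4] (row B4 above).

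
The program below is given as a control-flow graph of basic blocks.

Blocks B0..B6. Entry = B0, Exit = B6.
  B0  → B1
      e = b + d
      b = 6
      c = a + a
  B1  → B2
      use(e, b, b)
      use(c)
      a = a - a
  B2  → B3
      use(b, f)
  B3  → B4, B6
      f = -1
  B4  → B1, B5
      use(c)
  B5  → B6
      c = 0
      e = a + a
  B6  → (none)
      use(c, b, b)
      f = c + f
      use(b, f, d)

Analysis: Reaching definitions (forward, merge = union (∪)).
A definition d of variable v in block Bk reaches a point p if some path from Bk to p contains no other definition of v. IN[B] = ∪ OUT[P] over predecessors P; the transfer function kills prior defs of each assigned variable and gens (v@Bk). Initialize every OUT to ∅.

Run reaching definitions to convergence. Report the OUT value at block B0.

Answer: {b@B0, c@B0, e@B0}

Trace:
Converged values:
  B0:   IN={}   OUT={b@B0, c@B0, e@B0}
  B1:   IN={a@B1, b@B0, c@B0, e@B0, f@B3}   OUT={a@B1, b@B0, c@B0, e@B0, f@B3}
  B2:   IN={a@B1, b@B0, c@B0, e@B0, f@B3}   OUT={a@B1, b@B0, c@B0, e@B0, f@B3}
  B3:   IN={a@B1, b@B0, c@B0, e@B0, f@B3}   OUT={a@B1, b@B0, c@B0, e@B0, f@B3}
  B4:   IN={a@B1, b@B0, c@B0, e@B0, f@B3}   OUT={a@B1, b@B0, c@B0, e@B0, f@B3}
  B5:   IN={a@B1, b@B0, c@B0, e@B0, f@B3}   OUT={a@B1, b@B0, c@B5, e@B5, f@B3}
  B6:   IN={a@B1, b@B0, c@B0, c@B5, e@B0, e@B5, f@B3}   OUT={a@B1, b@B0, c@B0, c@B5, e@B0, e@B5, f@B6}

B0 is the boundary node: IN[B0] = {}
Applying B0's transfer function to that IN value gives OUT[B0] (row B0 above).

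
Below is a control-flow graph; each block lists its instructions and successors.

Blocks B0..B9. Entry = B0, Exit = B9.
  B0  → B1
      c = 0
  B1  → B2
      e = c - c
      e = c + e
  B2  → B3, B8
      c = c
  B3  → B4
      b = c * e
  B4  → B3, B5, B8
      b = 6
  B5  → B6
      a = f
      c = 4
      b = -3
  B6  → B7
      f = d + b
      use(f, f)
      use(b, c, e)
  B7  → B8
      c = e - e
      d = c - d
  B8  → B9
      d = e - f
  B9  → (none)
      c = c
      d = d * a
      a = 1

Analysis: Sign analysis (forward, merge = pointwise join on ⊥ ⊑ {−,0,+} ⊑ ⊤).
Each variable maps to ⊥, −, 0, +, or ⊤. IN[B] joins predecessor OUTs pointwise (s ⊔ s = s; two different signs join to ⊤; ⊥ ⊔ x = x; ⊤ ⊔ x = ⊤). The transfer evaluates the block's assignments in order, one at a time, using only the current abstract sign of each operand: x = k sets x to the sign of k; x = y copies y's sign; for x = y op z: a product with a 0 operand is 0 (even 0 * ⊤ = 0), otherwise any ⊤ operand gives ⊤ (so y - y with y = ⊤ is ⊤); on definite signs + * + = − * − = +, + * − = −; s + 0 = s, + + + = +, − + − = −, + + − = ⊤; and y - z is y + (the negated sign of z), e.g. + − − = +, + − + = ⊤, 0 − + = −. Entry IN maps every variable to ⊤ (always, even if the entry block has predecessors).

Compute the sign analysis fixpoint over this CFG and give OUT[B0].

Converged values:
  B0:  IN=(all ⊤)  OUT={c:0; rest ⊤}
  B1:  IN={c:0; rest ⊤}  OUT={c:0, e:0; rest ⊤}
  B2:  IN={c:0, e:0; rest ⊤}  OUT={c:0, e:0; rest ⊤}
  B3:  IN={c:0, e:0; rest ⊤}  OUT={b:0, c:0, e:0; rest ⊤}
  B4:  IN={b:0, c:0, e:0; rest ⊤}  OUT={b:+, c:0, e:0; rest ⊤}
  B5:  IN={b:+, c:0, e:0; rest ⊤}  OUT={b:-, c:+, e:0; rest ⊤}
  B6:  IN={b:-, c:+, e:0; rest ⊤}  OUT={b:-, c:+, e:0; rest ⊤}
  B7:  IN={b:-, c:+, e:0; rest ⊤}  OUT={b:-, c:0, e:0; rest ⊤}
  B8:  IN={c:0, e:0; rest ⊤}  OUT={c:0, e:0; rest ⊤}
  B9:  IN={c:0, e:0; rest ⊤}  OUT={a:+, c:0, e:0; rest ⊤}

B0 is the boundary node: IN[B0] = {a: ⊤, b: ⊤, c: ⊤, d: ⊤, e: ⊤, f: ⊤}
Applying B0's transfer function to that IN value gives OUT[B0] (row B0 above).

Answer: {a: ⊤, b: ⊤, c: 0, d: ⊤, e: ⊤, f: ⊤}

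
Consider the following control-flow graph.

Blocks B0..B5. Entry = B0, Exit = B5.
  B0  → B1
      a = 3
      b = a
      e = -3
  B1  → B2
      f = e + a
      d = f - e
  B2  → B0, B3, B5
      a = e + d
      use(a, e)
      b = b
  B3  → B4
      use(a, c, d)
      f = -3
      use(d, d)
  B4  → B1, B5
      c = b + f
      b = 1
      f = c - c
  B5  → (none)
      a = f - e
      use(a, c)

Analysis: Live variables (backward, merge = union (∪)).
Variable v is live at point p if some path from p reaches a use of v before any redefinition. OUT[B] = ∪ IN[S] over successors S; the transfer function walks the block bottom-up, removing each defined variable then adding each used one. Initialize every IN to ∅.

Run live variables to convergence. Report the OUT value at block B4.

Answer: {a, b, c, e, f}

Derivation:
Per-block solution:
  B0:   IN={c}   OUT={a, b, c, e}
  B1:   IN={a, b, c, e}   OUT={b, c, d, e, f}
  B2:   IN={b, c, d, e, f}   OUT={a, b, c, d, e, f}
  B3:   IN={a, b, c, d, e}   OUT={a, b, e, f}
  B4:   IN={a, b, e, f}   OUT={a, b, c, e, f}
  B5:   IN={c, e, f}   OUT={}

Merge at B4: OUT[B4] = IN[B1] ⊔ IN[B5] = {a, b, c, e, f}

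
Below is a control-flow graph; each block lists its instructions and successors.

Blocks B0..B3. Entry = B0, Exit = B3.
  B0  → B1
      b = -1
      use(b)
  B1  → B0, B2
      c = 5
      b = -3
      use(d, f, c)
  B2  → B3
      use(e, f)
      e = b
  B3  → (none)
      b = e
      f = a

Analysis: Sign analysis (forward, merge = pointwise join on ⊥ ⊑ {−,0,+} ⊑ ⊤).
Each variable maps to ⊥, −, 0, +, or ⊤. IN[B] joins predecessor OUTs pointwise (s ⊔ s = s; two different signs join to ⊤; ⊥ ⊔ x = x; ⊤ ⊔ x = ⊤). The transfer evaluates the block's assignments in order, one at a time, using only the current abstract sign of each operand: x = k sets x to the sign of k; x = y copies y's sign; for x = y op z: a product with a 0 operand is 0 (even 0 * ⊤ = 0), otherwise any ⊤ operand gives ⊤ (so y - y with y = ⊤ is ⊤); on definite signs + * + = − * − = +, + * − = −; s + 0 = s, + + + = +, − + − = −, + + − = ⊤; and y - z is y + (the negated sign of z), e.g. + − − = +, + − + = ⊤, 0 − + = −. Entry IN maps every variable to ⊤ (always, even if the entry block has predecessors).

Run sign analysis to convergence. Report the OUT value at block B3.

Answer: {a: ⊤, b: -, c: +, d: ⊤, e: -, f: ⊤}

Derivation:
Fixpoint table:
  B0: | IN=(all ⊤) | OUT={b:-; rest ⊤}
  B1: | IN={b:-; rest ⊤} | OUT={b:-, c:+; rest ⊤}
  B2: | IN={b:-, c:+; rest ⊤} | OUT={b:-, c:+, e:-; rest ⊤}
  B3: | IN={b:-, c:+, e:-; rest ⊤} | OUT={b:-, c:+, e:-; rest ⊤}

Merge at B3: IN[B3] = OUT[B2] = {a: ⊤, b: -, c: +, d: ⊤, e: -, f: ⊤}
Applying B3's transfer function to that IN value gives OUT[B3] (row B3 above).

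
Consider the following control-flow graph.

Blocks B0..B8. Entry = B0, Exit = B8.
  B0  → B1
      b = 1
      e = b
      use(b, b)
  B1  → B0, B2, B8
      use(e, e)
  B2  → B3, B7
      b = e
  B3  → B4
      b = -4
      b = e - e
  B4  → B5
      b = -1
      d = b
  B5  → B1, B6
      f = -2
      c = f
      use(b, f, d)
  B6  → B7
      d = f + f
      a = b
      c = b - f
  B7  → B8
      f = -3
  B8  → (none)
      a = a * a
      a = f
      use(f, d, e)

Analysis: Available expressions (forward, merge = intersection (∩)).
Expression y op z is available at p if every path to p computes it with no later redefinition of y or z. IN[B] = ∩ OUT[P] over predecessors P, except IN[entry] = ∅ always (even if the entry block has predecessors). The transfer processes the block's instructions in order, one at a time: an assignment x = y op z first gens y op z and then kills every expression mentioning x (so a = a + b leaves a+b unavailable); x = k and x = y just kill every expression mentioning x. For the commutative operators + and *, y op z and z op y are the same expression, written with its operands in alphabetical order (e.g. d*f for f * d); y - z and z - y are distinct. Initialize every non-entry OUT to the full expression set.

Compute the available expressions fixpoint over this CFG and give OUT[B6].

Converged values:
  B0: | IN={} | OUT={}
  B1: | IN={} | OUT={}
  B2: | IN={} | OUT={}
  B3: | IN={} | OUT={e-e}
  B4: | IN={e-e} | OUT={e-e}
  B5: | IN={e-e} | OUT={e-e}
  B6: | IN={e-e} | OUT={b-f, e-e, f+f}
  B7: | IN={} | OUT={}
  B8: | IN={} | OUT={}

Merge at B6: IN[B6] = OUT[B5] = {e-e}
Applying B6's transfer function to that IN value gives OUT[B6] (row B6 above).

Answer: {b-f, e-e, f+f}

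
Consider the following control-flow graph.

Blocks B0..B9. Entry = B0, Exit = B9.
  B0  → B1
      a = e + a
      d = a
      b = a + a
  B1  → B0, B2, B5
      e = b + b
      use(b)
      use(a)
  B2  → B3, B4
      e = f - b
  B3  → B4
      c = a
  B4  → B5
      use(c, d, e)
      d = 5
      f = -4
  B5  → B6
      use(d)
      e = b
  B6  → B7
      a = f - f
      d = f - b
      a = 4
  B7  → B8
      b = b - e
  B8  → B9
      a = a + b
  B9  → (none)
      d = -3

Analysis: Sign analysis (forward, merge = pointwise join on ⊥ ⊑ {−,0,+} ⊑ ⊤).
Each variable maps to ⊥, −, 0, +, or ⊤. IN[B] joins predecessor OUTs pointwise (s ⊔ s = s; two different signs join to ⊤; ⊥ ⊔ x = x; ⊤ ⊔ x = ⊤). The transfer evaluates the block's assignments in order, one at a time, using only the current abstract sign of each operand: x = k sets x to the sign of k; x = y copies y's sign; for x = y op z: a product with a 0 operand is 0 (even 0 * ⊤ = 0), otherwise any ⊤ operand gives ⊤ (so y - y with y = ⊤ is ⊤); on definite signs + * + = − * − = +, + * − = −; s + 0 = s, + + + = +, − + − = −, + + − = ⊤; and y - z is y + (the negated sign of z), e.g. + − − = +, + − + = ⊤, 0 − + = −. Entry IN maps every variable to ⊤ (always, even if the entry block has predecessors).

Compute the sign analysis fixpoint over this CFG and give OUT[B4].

Per-block solution:
  B0:   IN=(all ⊤)   OUT=(all ⊤)
  B1:   IN=(all ⊤)   OUT=(all ⊤)
  B2:   IN=(all ⊤)   OUT=(all ⊤)
  B3:   IN=(all ⊤)   OUT=(all ⊤)
  B4:   IN=(all ⊤)   OUT={d:+, f:-; rest ⊤}
  B5:   IN=(all ⊤)   OUT=(all ⊤)
  B6:   IN=(all ⊤)   OUT={a:+; rest ⊤}
  B7:   IN={a:+; rest ⊤}   OUT={a:+; rest ⊤}
  B8:   IN={a:+; rest ⊤}   OUT=(all ⊤)
  B9:   IN=(all ⊤)   OUT={d:-; rest ⊤}

Merge at B4: IN[B4] = OUT[B2] ⊔ OUT[B3] = {a: ⊤, b: ⊤, c: ⊤, d: ⊤, e: ⊤, f: ⊤}
Applying B4's transfer function to that IN value gives OUT[B4] (row B4 above).

Answer: {a: ⊤, b: ⊤, c: ⊤, d: +, e: ⊤, f: -}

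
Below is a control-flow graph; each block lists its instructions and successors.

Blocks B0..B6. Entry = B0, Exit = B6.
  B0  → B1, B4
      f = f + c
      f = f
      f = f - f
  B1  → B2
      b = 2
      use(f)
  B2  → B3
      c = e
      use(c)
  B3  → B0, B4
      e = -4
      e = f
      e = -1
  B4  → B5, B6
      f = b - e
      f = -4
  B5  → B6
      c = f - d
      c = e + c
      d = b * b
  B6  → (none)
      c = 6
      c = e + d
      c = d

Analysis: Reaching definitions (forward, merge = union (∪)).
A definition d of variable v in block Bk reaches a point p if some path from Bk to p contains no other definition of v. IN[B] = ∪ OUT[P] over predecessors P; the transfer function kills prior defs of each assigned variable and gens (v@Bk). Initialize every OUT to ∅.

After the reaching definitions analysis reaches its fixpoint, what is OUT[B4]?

Per-block solution:
  B0:  IN={b@B1, c@B2, e@B3, f@B0}  OUT={b@B1, c@B2, e@B3, f@B0}
  B1:  IN={b@B1, c@B2, e@B3, f@B0}  OUT={b@B1, c@B2, e@B3, f@B0}
  B2:  IN={b@B1, c@B2, e@B3, f@B0}  OUT={b@B1, c@B2, e@B3, f@B0}
  B3:  IN={b@B1, c@B2, e@B3, f@B0}  OUT={b@B1, c@B2, e@B3, f@B0}
  B4:  IN={b@B1, c@B2, e@B3, f@B0}  OUT={b@B1, c@B2, e@B3, f@B4}
  B5:  IN={b@B1, c@B2, e@B3, f@B4}  OUT={b@B1, c@B5, d@B5, e@B3, f@B4}
  B6:  IN={b@B1, c@B2, c@B5, d@B5, e@B3, f@B4}  OUT={b@B1, c@B6, d@B5, e@B3, f@B4}

Merge at B4: IN[B4] = OUT[B0] ⊔ OUT[B3] = {b@B1, c@B2, e@B3, f@B0}
Applying B4's transfer function to that IN value gives OUT[B4] (row B4 above).

Answer: {b@B1, c@B2, e@B3, f@B4}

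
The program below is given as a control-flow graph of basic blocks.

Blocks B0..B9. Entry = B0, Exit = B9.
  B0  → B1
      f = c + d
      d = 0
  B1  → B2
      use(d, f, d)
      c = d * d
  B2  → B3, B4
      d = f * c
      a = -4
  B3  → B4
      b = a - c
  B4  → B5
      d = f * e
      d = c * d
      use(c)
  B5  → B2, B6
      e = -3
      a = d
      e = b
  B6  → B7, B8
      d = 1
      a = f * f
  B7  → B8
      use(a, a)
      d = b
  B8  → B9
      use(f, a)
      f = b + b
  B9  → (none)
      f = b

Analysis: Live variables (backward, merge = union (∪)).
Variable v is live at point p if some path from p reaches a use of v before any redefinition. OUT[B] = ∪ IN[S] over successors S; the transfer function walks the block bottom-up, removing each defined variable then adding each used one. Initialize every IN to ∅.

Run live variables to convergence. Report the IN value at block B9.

Answer: {b}

Working:
Per-block solution:
  B0: | IN={b, c, d, e} | OUT={b, d, e, f}
  B1: | IN={b, d, e, f} | OUT={b, c, e, f}
  B2: | IN={b, c, e, f} | OUT={a, b, c, e, f}
  B3: | IN={a, c, e, f} | OUT={b, c, e, f}
  B4: | IN={b, c, e, f} | OUT={b, c, d, f}
  B5: | IN={b, c, d, f} | OUT={b, c, e, f}
  B6: | IN={b, f} | OUT={a, b, f}
  B7: | IN={a, b, f} | OUT={a, b, f}
  B8: | IN={a, b, f} | OUT={b}
  B9: | IN={b} | OUT={}

B9 is the boundary node: OUT[B9] = {}
Applying B9's transfer function to that OUT value gives IN[B9] (row B9 above).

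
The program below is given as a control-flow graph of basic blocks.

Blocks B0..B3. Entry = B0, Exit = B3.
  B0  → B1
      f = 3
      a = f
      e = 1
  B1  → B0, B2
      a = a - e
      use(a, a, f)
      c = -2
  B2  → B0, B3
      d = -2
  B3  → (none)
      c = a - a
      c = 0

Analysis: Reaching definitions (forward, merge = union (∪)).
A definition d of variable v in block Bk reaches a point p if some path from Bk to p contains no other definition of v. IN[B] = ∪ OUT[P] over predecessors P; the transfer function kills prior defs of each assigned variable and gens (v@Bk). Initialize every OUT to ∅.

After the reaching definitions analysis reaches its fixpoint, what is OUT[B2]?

Answer: {a@B1, c@B1, d@B2, e@B0, f@B0}

Trace:
Fixpoint table:
  B0:  IN={a@B1, c@B1, d@B2, e@B0, f@B0}  OUT={a@B0, c@B1, d@B2, e@B0, f@B0}
  B1:  IN={a@B0, c@B1, d@B2, e@B0, f@B0}  OUT={a@B1, c@B1, d@B2, e@B0, f@B0}
  B2:  IN={a@B1, c@B1, d@B2, e@B0, f@B0}  OUT={a@B1, c@B1, d@B2, e@B0, f@B0}
  B3:  IN={a@B1, c@B1, d@B2, e@B0, f@B0}  OUT={a@B1, c@B3, d@B2, e@B0, f@B0}

Merge at B2: IN[B2] = OUT[B1] = {a@B1, c@B1, d@B2, e@B0, f@B0}
Applying B2's transfer function to that IN value gives OUT[B2] (row B2 above).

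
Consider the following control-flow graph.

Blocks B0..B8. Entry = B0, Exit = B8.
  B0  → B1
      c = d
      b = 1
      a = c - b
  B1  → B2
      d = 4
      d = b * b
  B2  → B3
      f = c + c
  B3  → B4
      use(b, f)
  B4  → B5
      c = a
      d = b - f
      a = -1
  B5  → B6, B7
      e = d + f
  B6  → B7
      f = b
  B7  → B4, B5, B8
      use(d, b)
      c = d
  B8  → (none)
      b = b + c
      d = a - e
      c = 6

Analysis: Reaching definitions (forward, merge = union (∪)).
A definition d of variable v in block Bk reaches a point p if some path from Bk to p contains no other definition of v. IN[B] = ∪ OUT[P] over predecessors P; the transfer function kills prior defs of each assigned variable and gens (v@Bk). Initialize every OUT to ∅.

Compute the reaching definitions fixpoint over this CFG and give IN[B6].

Fixpoint table:
  B0: | IN={} | OUT={a@B0, b@B0, c@B0}
  B1: | IN={a@B0, b@B0, c@B0} | OUT={a@B0, b@B0, c@B0, d@B1}
  B2: | IN={a@B0, b@B0, c@B0, d@B1} | OUT={a@B0, b@B0, c@B0, d@B1, f@B2}
  B3: | IN={a@B0, b@B0, c@B0, d@B1, f@B2} | OUT={a@B0, b@B0, c@B0, d@B1, f@B2}
  B4: | IN={a@B0, a@B4, b@B0, c@B0, c@B7, d@B1, d@B4, e@B5, f@B2, f@B6} | OUT={a@B4, b@B0, c@B4, d@B4, e@B5, f@B2, f@B6}
  B5: | IN={a@B4, b@B0, c@B4, c@B7, d@B4, e@B5, f@B2, f@B6} | OUT={a@B4, b@B0, c@B4, c@B7, d@B4, e@B5, f@B2, f@B6}
  B6: | IN={a@B4, b@B0, c@B4, c@B7, d@B4, e@B5, f@B2, f@B6} | OUT={a@B4, b@B0, c@B4, c@B7, d@B4, e@B5, f@B6}
  B7: | IN={a@B4, b@B0, c@B4, c@B7, d@B4, e@B5, f@B2, f@B6} | OUT={a@B4, b@B0, c@B7, d@B4, e@B5, f@B2, f@B6}
  B8: | IN={a@B4, b@B0, c@B7, d@B4, e@B5, f@B2, f@B6} | OUT={a@B4, b@B8, c@B8, d@B8, e@B5, f@B2, f@B6}

Merge at B6: IN[B6] = OUT[B5] = {a@B4, b@B0, c@B4, c@B7, d@B4, e@B5, f@B2, f@B6}

Answer: {a@B4, b@B0, c@B4, c@B7, d@B4, e@B5, f@B2, f@B6}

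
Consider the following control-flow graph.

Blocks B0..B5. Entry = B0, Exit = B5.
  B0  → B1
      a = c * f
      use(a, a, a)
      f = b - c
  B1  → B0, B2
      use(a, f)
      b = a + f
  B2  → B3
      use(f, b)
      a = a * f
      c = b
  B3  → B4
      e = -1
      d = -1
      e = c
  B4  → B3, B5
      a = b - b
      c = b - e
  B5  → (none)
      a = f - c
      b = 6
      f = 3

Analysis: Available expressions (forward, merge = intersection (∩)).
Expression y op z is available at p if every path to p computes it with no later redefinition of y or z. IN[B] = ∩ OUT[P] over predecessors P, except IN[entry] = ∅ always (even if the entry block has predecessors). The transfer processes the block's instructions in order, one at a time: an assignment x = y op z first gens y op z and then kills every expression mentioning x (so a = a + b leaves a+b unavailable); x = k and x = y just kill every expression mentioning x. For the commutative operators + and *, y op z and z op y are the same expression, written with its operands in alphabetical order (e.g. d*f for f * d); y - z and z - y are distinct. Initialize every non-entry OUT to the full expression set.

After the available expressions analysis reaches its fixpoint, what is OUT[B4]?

Answer: {b-b, b-e}

Derivation:
Fixpoint table:
  B0:   IN={}   OUT={b-c}
  B1:   IN={b-c}   OUT={a+f}
  B2:   IN={a+f}   OUT={}
  B3:   IN={}   OUT={}
  B4:   IN={}   OUT={b-b, b-e}
  B5:   IN={b-b, b-e}   OUT={}

Merge at B4: IN[B4] = OUT[B3] = {}
Applying B4's transfer function to that IN value gives OUT[B4] (row B4 above).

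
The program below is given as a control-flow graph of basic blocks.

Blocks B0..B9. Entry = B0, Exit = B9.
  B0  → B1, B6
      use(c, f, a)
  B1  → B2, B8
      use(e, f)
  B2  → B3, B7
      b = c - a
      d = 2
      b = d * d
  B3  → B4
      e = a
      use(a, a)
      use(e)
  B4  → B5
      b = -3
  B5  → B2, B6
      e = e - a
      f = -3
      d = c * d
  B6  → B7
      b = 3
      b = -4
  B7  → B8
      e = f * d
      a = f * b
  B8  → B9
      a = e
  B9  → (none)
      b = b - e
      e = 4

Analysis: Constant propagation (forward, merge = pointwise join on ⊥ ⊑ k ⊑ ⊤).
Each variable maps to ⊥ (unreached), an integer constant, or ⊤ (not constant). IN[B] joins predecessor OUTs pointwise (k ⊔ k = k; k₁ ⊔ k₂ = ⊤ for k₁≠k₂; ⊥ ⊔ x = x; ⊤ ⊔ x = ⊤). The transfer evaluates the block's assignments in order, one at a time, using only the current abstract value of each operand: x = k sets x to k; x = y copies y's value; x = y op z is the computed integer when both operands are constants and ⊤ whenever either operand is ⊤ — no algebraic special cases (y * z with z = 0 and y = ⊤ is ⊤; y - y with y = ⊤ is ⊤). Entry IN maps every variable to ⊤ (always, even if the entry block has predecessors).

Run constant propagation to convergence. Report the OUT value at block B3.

Fixpoint table:
  B0:  IN=(all ⊤)  OUT=(all ⊤)
  B1:  IN=(all ⊤)  OUT=(all ⊤)
  B2:  IN=(all ⊤)  OUT={b:4, d:2; rest ⊤}
  B3:  IN={b:4, d:2; rest ⊤}  OUT={b:4, d:2; rest ⊤}
  B4:  IN={b:4, d:2; rest ⊤}  OUT={b:-3, d:2; rest ⊤}
  B5:  IN={b:-3, d:2; rest ⊤}  OUT={b:-3, f:-3; rest ⊤}
  B6:  IN=(all ⊤)  OUT={b:-4; rest ⊤}
  B7:  IN=(all ⊤)  OUT=(all ⊤)
  B8:  IN=(all ⊤)  OUT=(all ⊤)
  B9:  IN=(all ⊤)  OUT={e:4; rest ⊤}

Merge at B3: IN[B3] = OUT[B2] = {a: ⊤, b: 4, c: ⊤, d: 2, e: ⊤, f: ⊤}
Applying B3's transfer function to that IN value gives OUT[B3] (row B3 above).

Answer: {a: ⊤, b: 4, c: ⊤, d: 2, e: ⊤, f: ⊤}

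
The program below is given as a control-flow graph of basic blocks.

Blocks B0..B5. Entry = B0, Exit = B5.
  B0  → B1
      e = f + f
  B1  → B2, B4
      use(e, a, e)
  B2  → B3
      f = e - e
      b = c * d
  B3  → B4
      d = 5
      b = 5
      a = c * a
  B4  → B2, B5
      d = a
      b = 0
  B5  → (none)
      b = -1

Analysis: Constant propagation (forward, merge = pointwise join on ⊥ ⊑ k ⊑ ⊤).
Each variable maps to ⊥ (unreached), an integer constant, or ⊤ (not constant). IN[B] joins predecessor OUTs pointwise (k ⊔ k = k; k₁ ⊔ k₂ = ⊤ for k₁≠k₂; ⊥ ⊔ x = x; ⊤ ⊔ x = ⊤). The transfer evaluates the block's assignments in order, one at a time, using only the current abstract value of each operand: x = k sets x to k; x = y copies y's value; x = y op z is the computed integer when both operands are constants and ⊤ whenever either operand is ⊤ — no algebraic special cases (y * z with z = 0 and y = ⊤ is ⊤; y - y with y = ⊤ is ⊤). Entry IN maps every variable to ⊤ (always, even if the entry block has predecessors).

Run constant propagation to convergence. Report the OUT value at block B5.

Converged values:
  B0:   IN=(all ⊤)   OUT=(all ⊤)
  B1:   IN=(all ⊤)   OUT=(all ⊤)
  B2:   IN=(all ⊤)   OUT=(all ⊤)
  B3:   IN=(all ⊤)   OUT={b:5, d:5; rest ⊤}
  B4:   IN=(all ⊤)   OUT={b:0; rest ⊤}
  B5:   IN={b:0; rest ⊤}   OUT={b:-1; rest ⊤}

Merge at B5: IN[B5] = OUT[B4] = {a: ⊤, b: 0, c: ⊤, d: ⊤, e: ⊤, f: ⊤}
Applying B5's transfer function to that IN value gives OUT[B5] (row B5 above).

Answer: {a: ⊤, b: -1, c: ⊤, d: ⊤, e: ⊤, f: ⊤}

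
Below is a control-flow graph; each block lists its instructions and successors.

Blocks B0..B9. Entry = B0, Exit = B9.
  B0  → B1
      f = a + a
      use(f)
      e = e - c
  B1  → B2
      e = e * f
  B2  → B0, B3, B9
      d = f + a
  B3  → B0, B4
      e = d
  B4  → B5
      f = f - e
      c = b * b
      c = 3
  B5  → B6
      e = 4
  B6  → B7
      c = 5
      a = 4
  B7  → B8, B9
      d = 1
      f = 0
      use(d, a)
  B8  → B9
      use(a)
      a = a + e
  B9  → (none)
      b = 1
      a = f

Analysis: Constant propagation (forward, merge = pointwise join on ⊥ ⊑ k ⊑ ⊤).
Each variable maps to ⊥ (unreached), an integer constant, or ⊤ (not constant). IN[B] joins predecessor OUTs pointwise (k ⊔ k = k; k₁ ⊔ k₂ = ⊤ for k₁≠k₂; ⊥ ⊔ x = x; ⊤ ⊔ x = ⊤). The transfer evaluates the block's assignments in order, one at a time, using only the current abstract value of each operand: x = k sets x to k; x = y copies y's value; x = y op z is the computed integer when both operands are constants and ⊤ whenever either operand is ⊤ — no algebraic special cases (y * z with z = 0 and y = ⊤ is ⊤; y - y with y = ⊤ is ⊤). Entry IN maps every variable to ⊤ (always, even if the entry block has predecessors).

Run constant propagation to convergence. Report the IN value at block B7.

Answer: {a: 4, b: ⊤, c: 5, d: ⊤, e: 4, f: ⊤}

Working:
Per-block solution:
  B0:   IN=(all ⊤)   OUT=(all ⊤)
  B1:   IN=(all ⊤)   OUT=(all ⊤)
  B2:   IN=(all ⊤)   OUT=(all ⊤)
  B3:   IN=(all ⊤)   OUT=(all ⊤)
  B4:   IN=(all ⊤)   OUT={c:3; rest ⊤}
  B5:   IN={c:3; rest ⊤}   OUT={c:3, e:4; rest ⊤}
  B6:   IN={c:3, e:4; rest ⊤}   OUT={a:4, c:5, e:4; rest ⊤}
  B7:   IN={a:4, c:5, e:4; rest ⊤}   OUT={a:4, c:5, d:1, e:4, f:0; rest ⊤}
  B8:   IN={a:4, c:5, d:1, e:4, f:0; rest ⊤}   OUT={a:8, c:5, d:1, e:4, f:0; rest ⊤}
  B9:   IN=(all ⊤)   OUT={b:1; rest ⊤}

Merge at B7: IN[B7] = OUT[B6] = {a: 4, b: ⊤, c: 5, d: ⊤, e: 4, f: ⊤}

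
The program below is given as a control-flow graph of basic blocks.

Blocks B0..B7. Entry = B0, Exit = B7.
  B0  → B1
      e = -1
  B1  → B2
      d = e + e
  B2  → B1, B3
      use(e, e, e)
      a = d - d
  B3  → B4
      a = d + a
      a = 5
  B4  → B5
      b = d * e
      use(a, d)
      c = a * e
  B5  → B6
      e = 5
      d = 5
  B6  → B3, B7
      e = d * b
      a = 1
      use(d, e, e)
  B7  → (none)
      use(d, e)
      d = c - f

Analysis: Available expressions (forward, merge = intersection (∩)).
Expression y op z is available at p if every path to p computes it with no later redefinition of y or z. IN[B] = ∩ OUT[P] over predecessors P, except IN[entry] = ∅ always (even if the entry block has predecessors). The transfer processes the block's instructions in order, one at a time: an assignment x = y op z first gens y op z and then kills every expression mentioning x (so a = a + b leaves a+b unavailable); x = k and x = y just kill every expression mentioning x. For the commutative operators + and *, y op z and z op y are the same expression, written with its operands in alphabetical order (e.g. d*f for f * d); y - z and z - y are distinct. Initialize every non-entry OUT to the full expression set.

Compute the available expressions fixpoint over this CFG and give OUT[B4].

Answer: {a*e, d*e}

Derivation:
Converged values:
  B0:   IN={}   OUT={}
  B1:   IN={}   OUT={e+e}
  B2:   IN={e+e}   OUT={d-d, e+e}
  B3:   IN={}   OUT={}
  B4:   IN={}   OUT={a*e, d*e}
  B5:   IN={a*e, d*e}   OUT={}
  B6:   IN={}   OUT={b*d}
  B7:   IN={b*d}   OUT={c-f}

Merge at B4: IN[B4] = OUT[B3] = {}
Applying B4's transfer function to that IN value gives OUT[B4] (row B4 above).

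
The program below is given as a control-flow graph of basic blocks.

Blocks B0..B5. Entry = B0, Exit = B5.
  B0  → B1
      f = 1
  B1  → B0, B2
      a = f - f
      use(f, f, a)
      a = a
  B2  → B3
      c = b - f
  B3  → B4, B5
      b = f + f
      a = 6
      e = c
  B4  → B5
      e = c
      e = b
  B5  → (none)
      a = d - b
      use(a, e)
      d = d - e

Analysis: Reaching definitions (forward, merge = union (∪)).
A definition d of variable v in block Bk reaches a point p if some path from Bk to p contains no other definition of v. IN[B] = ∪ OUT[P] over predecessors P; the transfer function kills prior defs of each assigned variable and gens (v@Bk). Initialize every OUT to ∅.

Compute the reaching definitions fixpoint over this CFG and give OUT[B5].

Per-block solution:
  B0: | IN={a@B1, f@B0} | OUT={a@B1, f@B0}
  B1: | IN={a@B1, f@B0} | OUT={a@B1, f@B0}
  B2: | IN={a@B1, f@B0} | OUT={a@B1, c@B2, f@B0}
  B3: | IN={a@B1, c@B2, f@B0} | OUT={a@B3, b@B3, c@B2, e@B3, f@B0}
  B4: | IN={a@B3, b@B3, c@B2, e@B3, f@B0} | OUT={a@B3, b@B3, c@B2, e@B4, f@B0}
  B5: | IN={a@B3, b@B3, c@B2, e@B3, e@B4, f@B0} | OUT={a@B5, b@B3, c@B2, d@B5, e@B3, e@B4, f@B0}

Merge at B5: IN[B5] = OUT[B3] ⊔ OUT[B4] = {a@B3, b@B3, c@B2, e@B3, e@B4, f@B0}
Applying B5's transfer function to that IN value gives OUT[B5] (row B5 above).

Answer: {a@B5, b@B3, c@B2, d@B5, e@B3, e@B4, f@B0}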